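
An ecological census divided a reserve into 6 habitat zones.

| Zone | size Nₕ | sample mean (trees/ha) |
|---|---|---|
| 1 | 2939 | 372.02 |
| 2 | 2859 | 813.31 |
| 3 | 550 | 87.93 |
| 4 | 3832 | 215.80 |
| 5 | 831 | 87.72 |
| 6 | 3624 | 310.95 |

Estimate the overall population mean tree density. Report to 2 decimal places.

x̄_st = (Σ Nₕx̄ₕ) / (Σ Nₕ) = (2939·372.02 + 2859·813.31 + 550·87.93 + 3832·215.80 + 831·87.72 + 3624·310.95) / 14635
= 5493705.29 / 14635 = 375.3813... → 375.38.

375.38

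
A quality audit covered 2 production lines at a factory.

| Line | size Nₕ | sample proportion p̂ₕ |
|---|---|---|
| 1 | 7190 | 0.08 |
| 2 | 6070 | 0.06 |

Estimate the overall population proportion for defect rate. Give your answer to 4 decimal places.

0.0708

Wₕ = Nₕ/N with N = 13260: 0.5422, 0.4578.
p̂_st = 0.5422·0.08 + 0.4578·0.06 ≈ 0.070845... → 0.0708.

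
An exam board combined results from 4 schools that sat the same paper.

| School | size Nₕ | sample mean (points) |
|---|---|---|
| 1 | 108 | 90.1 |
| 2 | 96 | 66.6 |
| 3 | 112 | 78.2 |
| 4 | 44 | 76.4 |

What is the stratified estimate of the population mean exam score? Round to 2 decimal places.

N = 108 + 96 + 112 + 44 = 360.
The stratified mean weights each stratum mean by its population share Nₕ/N.
Σ Nₕx̄ₕ = 108·90.1 + 96·66.6 + 112·78.2 + 44·76.4 = 9730.8 + 6393.6 + 8758.4 + 3361.6 = 28244.4.
Divide by N: 28244.4 / 360 = 78.4567... → 78.46.

78.46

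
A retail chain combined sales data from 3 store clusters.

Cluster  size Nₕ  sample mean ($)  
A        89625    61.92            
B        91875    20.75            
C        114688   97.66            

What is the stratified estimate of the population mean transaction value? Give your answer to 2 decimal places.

62.99

x̄_st = (Σ Nₕx̄ₕ) / (Σ Nₕ) = (89625·61.92 + 91875·20.75 + 114688·97.66) / 296188
= 18656416.33 / 296188 = 62.9884... → 62.99.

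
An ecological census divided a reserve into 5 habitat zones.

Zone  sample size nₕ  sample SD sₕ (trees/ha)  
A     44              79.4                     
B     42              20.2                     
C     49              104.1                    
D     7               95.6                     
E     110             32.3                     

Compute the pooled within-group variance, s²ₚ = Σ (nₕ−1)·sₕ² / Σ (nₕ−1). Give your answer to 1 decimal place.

3953.6

A: (44−1)·79.4² = 43·6304.36 = 271087.48
B: (42−1)·20.2² = 41·408.04 = 16729.64
C: (49−1)·104.1² = 48·10836.81 = 520166.88
D: (7−1)·95.6² = 6·9139.36 = 54836.16
E: (110−1)·32.3² = 109·1043.29 = 113718.61
Numerator = 976538.77; denominator = Σ(nₕ−1) = 247.
s²ₚ = 976538.77/247 = 3953.598... → 3953.6.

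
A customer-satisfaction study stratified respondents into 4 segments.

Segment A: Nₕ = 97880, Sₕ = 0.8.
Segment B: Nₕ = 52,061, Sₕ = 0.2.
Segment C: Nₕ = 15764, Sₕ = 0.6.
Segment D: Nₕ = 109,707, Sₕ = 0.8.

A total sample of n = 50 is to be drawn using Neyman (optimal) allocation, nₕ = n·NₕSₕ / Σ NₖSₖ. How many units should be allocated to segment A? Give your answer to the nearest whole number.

A: NₕSₕ = 97880·0.8 = 78304
B: NₕSₕ = 52061·0.2 = 10412.2
C: NₕSₕ = 15764·0.6 = 9458.4
D: NₕSₕ = 109707·0.8 = 87765.6
Σ NₕSₕ = 185940.2.
n_A = 50·78304/185940.2 = 21.056... → 21.

21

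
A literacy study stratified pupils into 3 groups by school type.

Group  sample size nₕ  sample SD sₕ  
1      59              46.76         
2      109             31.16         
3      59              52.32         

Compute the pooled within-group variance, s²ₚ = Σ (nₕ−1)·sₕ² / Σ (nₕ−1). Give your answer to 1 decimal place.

Degrees of freedom: 58 + 108 + 58 = 224.
Σ(nₕ−1)sₕ² = 58·2186.4976 + 108·970.9456 + 58·2737.3824 = 390447.1648.
s²ₚ = 390447.1648 / 224 = 1743.068... → 1743.1.

1743.1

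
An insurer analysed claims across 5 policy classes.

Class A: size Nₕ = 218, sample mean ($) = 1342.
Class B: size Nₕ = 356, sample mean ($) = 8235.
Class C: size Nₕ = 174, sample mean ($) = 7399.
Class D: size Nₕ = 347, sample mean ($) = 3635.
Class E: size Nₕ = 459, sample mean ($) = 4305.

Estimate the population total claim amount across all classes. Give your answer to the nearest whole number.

A: 218·1342 = 292556
B: 356·8235 = 2931660
C: 174·7399 = 1287426
D: 347·3635 = 1261345
E: 459·4305 = 1975995
τ̂ = Σ Nₕx̄ₕ = 7748982.

7748982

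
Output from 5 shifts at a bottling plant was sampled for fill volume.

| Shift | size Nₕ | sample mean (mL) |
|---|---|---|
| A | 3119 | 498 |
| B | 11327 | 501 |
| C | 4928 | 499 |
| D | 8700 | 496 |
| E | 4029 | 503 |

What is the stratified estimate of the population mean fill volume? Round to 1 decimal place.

499.3

N = 3119 + 11327 + 4928 + 8700 + 4029 = 32103.
Overall mean = Σ (Nₕ/N)·x̄ₕ — weight by population share, not a simple average.
Σ Nₕx̄ₕ = 3119·498 + 11327·501 + 4928·499 + 8700·496 + 4029·503 = 1553262 + 5674827 + 2459072 + 4315200 + 2026587 = 16028948.
Divide by N: 16028948 / 32103 = 499.298... → 499.3.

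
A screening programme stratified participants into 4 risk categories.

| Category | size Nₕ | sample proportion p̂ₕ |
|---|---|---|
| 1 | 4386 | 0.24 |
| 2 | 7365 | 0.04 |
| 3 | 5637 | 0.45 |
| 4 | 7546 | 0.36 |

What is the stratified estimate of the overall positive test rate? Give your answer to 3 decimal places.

0.265

Wₕ = Nₕ/N with N = 24934: 0.1759, 0.2954, 0.2261, 0.3026.
p̂_st = 0.1759·0.24 + 0.2954·0.04 + 0.2261·0.45 + 0.3026·0.36 ≈ 0.26472... → 0.265.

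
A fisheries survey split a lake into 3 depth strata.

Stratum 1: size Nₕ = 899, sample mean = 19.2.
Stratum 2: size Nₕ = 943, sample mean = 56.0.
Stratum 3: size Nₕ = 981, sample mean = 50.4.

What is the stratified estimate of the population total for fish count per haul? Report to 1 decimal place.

1: 899·19.2 = 17260.8
2: 943·56.0 = 52808
3: 981·50.4 = 49442.4
τ̂ = Σ Nₕx̄ₕ = 119511.2.

119511.2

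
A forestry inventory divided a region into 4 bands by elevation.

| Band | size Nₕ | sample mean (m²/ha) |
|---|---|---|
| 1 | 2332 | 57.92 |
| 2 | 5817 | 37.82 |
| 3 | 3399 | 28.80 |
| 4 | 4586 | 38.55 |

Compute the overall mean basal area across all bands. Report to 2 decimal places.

N = 2332 + 5817 + 3399 + 4586 = 16134.
The stratified mean weights each stratum mean by its population share Nₕ/N.
Σ Nₕx̄ₕ = 2332·57.92 + 5817·37.82 + 3399·28.80 + 4586·38.55 = 135069.44 + 219998.94 + 97891.2 + 176790.3 = 629749.88.
Divide by N: 629749.88 / 16134 = 39.0325... → 39.03.

39.03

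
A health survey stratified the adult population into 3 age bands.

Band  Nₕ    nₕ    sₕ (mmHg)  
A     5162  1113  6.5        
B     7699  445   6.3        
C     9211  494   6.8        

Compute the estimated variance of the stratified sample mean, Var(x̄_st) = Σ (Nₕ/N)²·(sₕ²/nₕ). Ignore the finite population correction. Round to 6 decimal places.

N = 22072. Term for each stratum: Wₕ²sₕ²/nₕ.
Var(x̄_st) = 0.002076272 + 0.010851914 + 0.016301256 = 0.029229442 → 0.029229.

0.029229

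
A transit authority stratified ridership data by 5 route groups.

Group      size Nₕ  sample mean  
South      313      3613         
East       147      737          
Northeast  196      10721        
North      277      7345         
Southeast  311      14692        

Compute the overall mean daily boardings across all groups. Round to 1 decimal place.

7993.8

N = 1244; weights Wₕ = Nₕ/N = (0.2516, 0.1182, 0.1576, 0.2227, 0.2500).
x̄_st = Σ Wₕ·x̄ₕ = 0.2516·3613 + 0.1182·737 + 0.1576·10721 + 0.2227·7345 + 0.2500·14692 ≈ 7993.811...
→ 7993.8.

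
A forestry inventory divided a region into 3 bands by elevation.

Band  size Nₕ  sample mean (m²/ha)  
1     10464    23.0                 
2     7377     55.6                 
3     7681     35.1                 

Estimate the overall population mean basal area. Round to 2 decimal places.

N = 10464 + 7377 + 7681 = 25522.
Weight each subgroup mean by Nₕ/N and sum.
Σ Nₕx̄ₕ = 10464·23.0 + 7377·55.6 + 7681·35.1 = 240672 + 410161.2 + 269603.1 = 920436.3.
Divide by N: 920436.3 / 25522 = 36.0644... → 36.06.

36.06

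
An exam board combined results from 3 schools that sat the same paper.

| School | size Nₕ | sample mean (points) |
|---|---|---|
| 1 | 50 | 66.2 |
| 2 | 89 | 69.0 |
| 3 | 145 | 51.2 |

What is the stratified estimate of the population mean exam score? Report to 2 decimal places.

59.42

x̄_st = (Σ Nₕx̄ₕ) / (Σ Nₕ) = (50·66.2 + 89·69.0 + 145·51.2) / 284
= 16875 / 284 = 59.4190... → 59.42.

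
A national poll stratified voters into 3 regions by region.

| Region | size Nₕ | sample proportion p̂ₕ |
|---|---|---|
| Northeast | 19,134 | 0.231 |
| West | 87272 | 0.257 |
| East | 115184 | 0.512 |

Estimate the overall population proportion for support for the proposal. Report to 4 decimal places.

N = 19134 + 87272 + 115184 = 221590.
Overall proportion = Σ (Nₕ/N)·p̂ₕ.
Σ Nₕp̂ₕ = 4419.954 + 22428.904 + 58974.208 = 85823.066.
85823.066 / 221590 = 0.387306... → 0.3873.

0.3873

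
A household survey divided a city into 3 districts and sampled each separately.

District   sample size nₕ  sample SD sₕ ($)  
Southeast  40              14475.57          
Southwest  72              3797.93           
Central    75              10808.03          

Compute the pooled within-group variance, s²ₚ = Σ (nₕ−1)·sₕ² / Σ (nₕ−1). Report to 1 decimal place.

Southeast: (40−1)·14475.57² = 39·209542126.8249 = 8172142946.1711
Southwest: (72−1)·3797.93² = 71·14424272.2849 = 1024123332.2279
Central: (75−1)·10808.03² = 74·116813512.4809 = 8644199923.5866
Numerator = 17840466201.9856; denominator = Σ(nₕ−1) = 184.
s²ₚ = 17840466201.9856/184 = 96959055.446... → 96959055.4.

96959055.4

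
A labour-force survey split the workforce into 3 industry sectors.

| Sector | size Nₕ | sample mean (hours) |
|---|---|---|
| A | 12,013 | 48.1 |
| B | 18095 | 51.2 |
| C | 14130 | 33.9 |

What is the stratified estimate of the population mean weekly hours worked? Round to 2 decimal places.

N = 44238; weights Wₕ = Nₕ/N = (0.2716, 0.4090, 0.3194).
x̄_st = Σ Wₕ·x̄ₕ = 0.2716·48.1 + 0.4090·51.2 + 0.3194·33.9 ≈ 44.8324...
→ 44.83.

44.83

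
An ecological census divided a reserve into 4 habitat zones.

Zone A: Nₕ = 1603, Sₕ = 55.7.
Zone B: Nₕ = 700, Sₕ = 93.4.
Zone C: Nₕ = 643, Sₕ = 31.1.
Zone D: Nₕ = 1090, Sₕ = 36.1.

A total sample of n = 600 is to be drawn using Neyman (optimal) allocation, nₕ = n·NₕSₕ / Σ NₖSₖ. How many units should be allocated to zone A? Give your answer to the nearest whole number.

Σ NₕSₕ = 1603·55.7 + 700·93.4 + 643·31.1 + 1090·36.1 = 214013.4.
Share for A: 89287.1/214013.4 = 0.41720.
n_A = 600 × 0.41720 = 250.322... → 250.

250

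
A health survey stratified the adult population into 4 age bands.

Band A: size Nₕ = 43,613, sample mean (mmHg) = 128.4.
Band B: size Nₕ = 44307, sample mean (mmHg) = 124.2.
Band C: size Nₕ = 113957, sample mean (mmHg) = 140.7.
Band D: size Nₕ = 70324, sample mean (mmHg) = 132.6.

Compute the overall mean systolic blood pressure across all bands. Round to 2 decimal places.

N = 272201; weights Wₕ = Nₕ/N = (0.1602, 0.1628, 0.4187, 0.2584).
x̄_st = Σ Wₕ·x̄ₕ = 0.1602·128.4 + 0.1628·124.2 + 0.4187·140.7 + 0.2584·132.6 ≈ 133.9508...
→ 133.95.

133.95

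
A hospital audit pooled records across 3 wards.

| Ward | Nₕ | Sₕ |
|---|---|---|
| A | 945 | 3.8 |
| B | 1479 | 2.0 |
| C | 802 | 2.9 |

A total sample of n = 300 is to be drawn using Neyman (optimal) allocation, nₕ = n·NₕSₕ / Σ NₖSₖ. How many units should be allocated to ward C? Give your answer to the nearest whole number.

Σ NₕSₕ = 945·3.8 + 1479·2.0 + 802·2.9 = 8874.8.
Share for C: 2325.8/8874.8 = 0.26207.
n_C = 300 × 0.26207 = 78.620... → 79.

79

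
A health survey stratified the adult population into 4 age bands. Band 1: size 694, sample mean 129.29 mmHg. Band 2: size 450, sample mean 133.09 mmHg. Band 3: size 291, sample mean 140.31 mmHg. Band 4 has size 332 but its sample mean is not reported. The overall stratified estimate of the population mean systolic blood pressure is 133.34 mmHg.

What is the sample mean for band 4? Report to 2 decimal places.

Σ Nₕx̄ₕ = N·μ, so 332·x̄_4 = 1767·133.34 − (694·129.29 + 450·133.09 + 291·140.31).
= 235611.78 − 190447.97 = 45163.81.
x̄_4 = 45163.81 / 332 = 136.0356... → 136.04.

136.04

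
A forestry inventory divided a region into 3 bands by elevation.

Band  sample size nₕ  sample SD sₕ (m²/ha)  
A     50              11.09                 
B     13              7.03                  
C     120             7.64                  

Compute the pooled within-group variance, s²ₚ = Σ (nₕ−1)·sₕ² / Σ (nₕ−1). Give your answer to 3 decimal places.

75.364

Degrees of freedom: 49 + 12 + 119 = 180.
Σ(nₕ−1)sₕ² = 49·122.9881 + 12·49.4209 + 119·58.3696 = 13565.4501.
s²ₚ = 13565.4501 / 180 = 75.36361... → 75.364.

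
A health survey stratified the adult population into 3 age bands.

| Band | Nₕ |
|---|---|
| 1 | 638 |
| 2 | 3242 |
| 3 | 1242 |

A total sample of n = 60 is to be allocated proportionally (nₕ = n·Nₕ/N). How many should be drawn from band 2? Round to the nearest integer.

N = 638 + 3242 + 1242 = 5122.
n_2 = 60·3242/5122 = 37.977... → 38.

38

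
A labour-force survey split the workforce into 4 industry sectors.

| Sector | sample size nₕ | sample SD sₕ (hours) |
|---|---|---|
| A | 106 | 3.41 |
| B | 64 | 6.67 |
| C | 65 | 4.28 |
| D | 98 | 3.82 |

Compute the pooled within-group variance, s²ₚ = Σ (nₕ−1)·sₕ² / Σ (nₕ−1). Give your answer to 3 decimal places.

A: (106−1)·3.41² = 105·11.6281 = 1220.9505
B: (64−1)·6.67² = 63·44.4889 = 2802.8007
C: (65−1)·4.28² = 64·18.3184 = 1172.3776
D: (98−1)·3.82² = 97·14.5924 = 1415.4628
Numerator = 6611.5916; denominator = Σ(nₕ−1) = 329.
s²ₚ = 6611.5916/329 = 20.09602... → 20.096.

20.096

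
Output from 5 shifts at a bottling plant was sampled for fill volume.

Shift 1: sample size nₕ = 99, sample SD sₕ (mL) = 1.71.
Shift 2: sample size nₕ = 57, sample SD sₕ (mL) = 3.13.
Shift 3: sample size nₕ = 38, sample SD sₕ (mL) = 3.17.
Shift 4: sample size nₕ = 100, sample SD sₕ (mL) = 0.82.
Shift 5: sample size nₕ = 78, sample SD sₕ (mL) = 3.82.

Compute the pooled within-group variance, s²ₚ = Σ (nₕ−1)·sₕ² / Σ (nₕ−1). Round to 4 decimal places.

6.5318

1: (99−1)·1.71² = 98·2.9241 = 286.5618
2: (57−1)·3.13² = 56·9.7969 = 548.6264
3: (38−1)·3.17² = 37·10.0489 = 371.8093
4: (100−1)·0.82² = 99·0.6724 = 66.5676
5: (78−1)·3.82² = 77·14.5924 = 1123.6148
Numerator = 2397.1799; denominator = Σ(nₕ−1) = 367.
s²ₚ = 2397.1799/367 = 6.531825... → 6.5318.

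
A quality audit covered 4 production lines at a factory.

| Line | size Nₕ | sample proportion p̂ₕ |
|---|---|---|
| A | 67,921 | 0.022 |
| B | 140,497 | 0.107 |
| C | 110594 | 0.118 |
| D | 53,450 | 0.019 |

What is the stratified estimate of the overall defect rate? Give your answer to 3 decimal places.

0.082

N = 67921 + 140497 + 110594 + 53450 = 372462.
Overall proportion = Σ (Nₕ/N)·p̂ₕ.
Σ Nₕp̂ₕ = 1494.262 + 15033.179 + 13050.092 + 1015.55 = 30593.083.
30593.083 / 372462 = 0.08214... → 0.082.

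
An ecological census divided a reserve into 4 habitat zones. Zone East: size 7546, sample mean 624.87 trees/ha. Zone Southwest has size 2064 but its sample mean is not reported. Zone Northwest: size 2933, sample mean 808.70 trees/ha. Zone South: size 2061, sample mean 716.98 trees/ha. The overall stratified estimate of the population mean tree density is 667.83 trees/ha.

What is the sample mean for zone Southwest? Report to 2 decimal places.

N = 7546 + 2064 + 2933 + 2061 = 14604.
Overall total = μ·N = 667.83·14604 = 9752989.32.
Subtract the known strata: 7546·624.87 + 2933·808.70 + 2061·716.98 = 8564881.9.
Remaining total for zone Southwest: 9752989.32 − 8564881.9 = 1188107.42.
Divide by its size: 1188107.42 / 2064 = 575.6334... → 575.63.

575.63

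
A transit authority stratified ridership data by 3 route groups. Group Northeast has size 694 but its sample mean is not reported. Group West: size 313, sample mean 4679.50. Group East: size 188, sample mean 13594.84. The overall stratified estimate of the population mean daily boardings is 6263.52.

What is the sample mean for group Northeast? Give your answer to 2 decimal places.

Σ Nₕx̄ₕ = N·μ, so 694·x̄_Northeast = 1195·6263.52 − (313·4679.50 + 188·13594.84).
= 7484906.4 − 4020513.42 = 3464392.98.
x̄_Northeast = 3464392.98 / 694 = 4991.9207... → 4991.92.

4991.92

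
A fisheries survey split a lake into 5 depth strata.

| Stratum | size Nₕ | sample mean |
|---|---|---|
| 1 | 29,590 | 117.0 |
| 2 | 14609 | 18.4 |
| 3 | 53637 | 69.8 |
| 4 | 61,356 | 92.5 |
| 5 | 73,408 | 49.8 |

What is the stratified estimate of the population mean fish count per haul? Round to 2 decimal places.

72.25

N = 232600; weights Wₕ = Nₕ/N = (0.1272, 0.0628, 0.2306, 0.2638, 0.3156).
x̄_st = Σ Wₕ·x̄ₕ = 0.1272·117.0 + 0.0628·18.4 + 0.2306·69.8 + 0.2638·92.5 + 0.3156·49.8 ≈ 72.2521...
→ 72.25.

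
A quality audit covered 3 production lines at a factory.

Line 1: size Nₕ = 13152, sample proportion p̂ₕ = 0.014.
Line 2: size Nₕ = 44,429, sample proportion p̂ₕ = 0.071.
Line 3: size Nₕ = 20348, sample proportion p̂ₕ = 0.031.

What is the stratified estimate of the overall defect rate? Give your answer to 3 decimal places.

Wₕ = Nₕ/N with N = 77929: 0.1688, 0.5701, 0.2611.
p̂_st = 0.1688·0.014 + 0.5701·0.071 + 0.2611·0.031 ≈ 0.05094... → 0.051.

0.051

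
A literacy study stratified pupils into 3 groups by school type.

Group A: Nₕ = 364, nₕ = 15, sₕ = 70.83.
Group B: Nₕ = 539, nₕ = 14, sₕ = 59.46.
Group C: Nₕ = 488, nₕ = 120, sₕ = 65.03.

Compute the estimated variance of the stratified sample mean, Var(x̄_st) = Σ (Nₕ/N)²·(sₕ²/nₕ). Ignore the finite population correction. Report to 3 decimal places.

65.158

N = 1391. Term for each stratum: Wₕ²sₕ²/nₕ.
Var(x̄_st) = 22.902966 + 37.917967 + 4.337422 = 65.158355 → 65.158.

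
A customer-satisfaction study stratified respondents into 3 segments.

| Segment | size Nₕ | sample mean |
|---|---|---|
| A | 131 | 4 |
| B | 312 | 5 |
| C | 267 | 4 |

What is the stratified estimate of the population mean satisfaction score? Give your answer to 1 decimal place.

4.4

N = 710; weights Wₕ = Nₕ/N = (0.1845, 0.4394, 0.3761).
x̄_st = Σ Wₕ·x̄ₕ = 0.1845·4 + 0.4394·5 + 0.3761·4 ≈ 4.439...
→ 4.4.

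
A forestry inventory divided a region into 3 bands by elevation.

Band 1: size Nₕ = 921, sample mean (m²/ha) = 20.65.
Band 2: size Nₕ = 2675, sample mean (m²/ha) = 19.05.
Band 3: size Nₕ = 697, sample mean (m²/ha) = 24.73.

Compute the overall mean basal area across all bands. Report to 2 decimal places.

20.32

N = 921 + 2675 + 697 = 4293.
Weight each subgroup mean by Nₕ/N and sum.
Σ Nₕx̄ₕ = 921·20.65 + 2675·19.05 + 697·24.73 = 19018.65 + 50958.75 + 17236.81 = 87214.21.
Divide by N: 87214.21 / 4293 = 20.3154... → 20.32.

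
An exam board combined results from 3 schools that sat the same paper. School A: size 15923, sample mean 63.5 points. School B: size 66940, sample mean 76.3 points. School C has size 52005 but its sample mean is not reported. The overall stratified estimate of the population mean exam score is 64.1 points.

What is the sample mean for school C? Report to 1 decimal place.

N = 15923 + 66940 + 52005 = 134868.
Overall total = μ·N = 64.1·134868 = 8645038.8.
Subtract the known strata: 15923·63.5 + 66940·76.3 = 6118632.5.
Remaining total for school C: 8645038.8 − 6118632.5 = 2526406.3.
Divide by its size: 2526406.3 / 52005 = 48.580... → 48.6.

48.6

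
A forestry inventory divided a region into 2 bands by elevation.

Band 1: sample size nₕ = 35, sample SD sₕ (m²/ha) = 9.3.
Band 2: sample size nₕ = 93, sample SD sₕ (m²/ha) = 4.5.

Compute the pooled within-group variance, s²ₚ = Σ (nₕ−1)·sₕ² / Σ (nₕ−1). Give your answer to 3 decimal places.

1: (35−1)·9.3² = 34·86.49 = 2940.66
2: (93−1)·4.5² = 92·20.25 = 1863
Numerator = 4803.66; denominator = Σ(nₕ−1) = 126.
s²ₚ = 4803.66/126 = 38.12429... → 38.124.

38.124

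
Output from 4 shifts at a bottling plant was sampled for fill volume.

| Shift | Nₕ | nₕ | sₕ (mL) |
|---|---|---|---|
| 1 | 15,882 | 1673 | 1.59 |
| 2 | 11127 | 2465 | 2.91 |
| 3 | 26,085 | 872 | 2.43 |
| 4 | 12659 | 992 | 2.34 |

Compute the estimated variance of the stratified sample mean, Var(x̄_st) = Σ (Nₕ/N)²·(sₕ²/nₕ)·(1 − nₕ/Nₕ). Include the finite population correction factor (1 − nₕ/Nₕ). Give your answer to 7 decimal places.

N = 65753; Wₕ = Nₕ/N.
shift 1: (15882/65753)²·1.59²/1673·(1 − 1673/15882) = 0.0000788744
shift 2: (11127/65753)²·2.91²/2465·(1 − 2465/11127) = 0.0000765833
shift 3: (26085/65753)²·2.43²/872·(1 − 872/26085) = 0.0010301021
shift 4: (12659/65753)²·2.34²/992·(1 − 992/12659) = 0.0001885591
Sum = 0.0013741189 → 0.0013741.

0.0013741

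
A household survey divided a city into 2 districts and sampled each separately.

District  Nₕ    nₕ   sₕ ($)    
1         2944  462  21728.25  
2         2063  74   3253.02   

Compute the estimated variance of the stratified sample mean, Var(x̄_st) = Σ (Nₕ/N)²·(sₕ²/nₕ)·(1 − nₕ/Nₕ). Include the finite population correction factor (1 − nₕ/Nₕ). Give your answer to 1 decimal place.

321251.7

N = 5007. Term for each stratum: Wₕ²sₕ²/nₕ·(1−nₕ/Nₕ).
Var(x̄_st) = 297846.1039 + 23405.6429 = 321251.7468 → 321251.7.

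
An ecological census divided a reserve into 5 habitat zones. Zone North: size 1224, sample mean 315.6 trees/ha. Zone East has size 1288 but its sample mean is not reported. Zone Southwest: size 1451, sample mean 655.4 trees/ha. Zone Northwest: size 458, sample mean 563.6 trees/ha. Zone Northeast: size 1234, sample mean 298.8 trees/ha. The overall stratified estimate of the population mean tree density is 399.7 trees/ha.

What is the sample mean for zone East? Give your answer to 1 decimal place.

Σ Nₕx̄ₕ = N·μ, so 1288·x̄_East = 5655·399.7 − (1224·315.6 + 1451·655.4 + 458·563.6 + 1234·298.8).
= 2260303.5 − 1964127.8 = 296175.7.
x̄_East = 296175.7 / 1288 = 229.950... → 230.0.

230.0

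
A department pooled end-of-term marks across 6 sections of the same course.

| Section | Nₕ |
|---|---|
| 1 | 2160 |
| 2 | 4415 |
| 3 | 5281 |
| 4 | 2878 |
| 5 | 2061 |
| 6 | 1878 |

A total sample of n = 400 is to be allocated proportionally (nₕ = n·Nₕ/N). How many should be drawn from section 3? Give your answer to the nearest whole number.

113

Share of section 3 = 5281/18673 = 0.28281.
Allocate 400 × 0.28281 = 113.126... → 113.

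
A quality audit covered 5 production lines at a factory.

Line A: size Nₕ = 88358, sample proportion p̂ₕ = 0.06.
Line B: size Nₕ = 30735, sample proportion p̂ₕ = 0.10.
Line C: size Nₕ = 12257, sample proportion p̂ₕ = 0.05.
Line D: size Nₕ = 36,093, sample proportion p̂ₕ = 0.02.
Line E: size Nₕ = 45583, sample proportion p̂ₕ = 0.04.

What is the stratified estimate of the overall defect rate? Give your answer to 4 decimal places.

0.0541

N = 88358 + 30735 + 12257 + 36093 + 45583 = 213026.
Overall proportion = Σ (Nₕ/N)·p̂ₕ.
Σ Nₕp̂ₕ = 5301.48 + 3073.5 + 612.85 + 721.86 + 1823.32 = 11533.01.
11533.01 / 213026 = 0.054139... → 0.0541.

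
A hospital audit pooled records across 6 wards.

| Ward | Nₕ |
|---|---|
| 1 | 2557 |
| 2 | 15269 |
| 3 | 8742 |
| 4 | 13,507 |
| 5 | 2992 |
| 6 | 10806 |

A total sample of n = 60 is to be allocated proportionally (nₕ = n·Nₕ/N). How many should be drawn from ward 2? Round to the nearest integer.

17

N = 2557 + 15269 + 8742 + 13507 + 2992 + 10806 = 53873.
n_2 = 60·15269/53873 = 17.006... → 17.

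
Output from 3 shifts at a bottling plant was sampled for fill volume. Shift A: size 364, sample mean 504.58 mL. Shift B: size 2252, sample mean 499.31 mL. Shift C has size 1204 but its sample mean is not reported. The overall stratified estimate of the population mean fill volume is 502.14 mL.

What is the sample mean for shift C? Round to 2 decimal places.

Σ Nₕx̄ₕ = N·μ, so 1204·x̄_C = 3820·502.14 − (364·504.58 + 2252·499.31).
= 1918174.8 − 1308113.24 = 610061.56.
x̄_C = 610061.56 / 1204 = 506.6956... → 506.70.

506.70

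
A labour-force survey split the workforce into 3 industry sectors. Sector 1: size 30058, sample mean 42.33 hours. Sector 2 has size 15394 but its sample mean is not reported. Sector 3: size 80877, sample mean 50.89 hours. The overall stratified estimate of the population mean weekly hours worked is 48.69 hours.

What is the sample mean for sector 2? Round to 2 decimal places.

N = 30058 + 15394 + 80877 = 126329.
Overall total = μ·N = 48.69·126329 = 6150959.01.
Subtract the known strata: 30058·42.33 + 80877·50.89 = 5388185.67.
Remaining total for sector 2: 6150959.01 − 5388185.67 = 762773.34.
Divide by its size: 762773.34 / 15394 = 49.5500... → 49.55.

49.55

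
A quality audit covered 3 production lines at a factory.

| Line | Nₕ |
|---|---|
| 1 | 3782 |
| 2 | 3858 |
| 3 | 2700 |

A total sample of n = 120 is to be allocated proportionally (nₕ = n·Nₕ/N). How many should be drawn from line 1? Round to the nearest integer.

44

N = 3782 + 3858 + 2700 = 10340.
n_1 = 120·3782/10340 = 43.892... → 44.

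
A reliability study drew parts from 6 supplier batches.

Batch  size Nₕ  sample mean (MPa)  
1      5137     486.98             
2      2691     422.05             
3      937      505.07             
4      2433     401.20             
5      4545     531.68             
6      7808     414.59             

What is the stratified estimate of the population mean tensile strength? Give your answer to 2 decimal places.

N = 23551; weights Wₕ = Nₕ/N = (0.2181, 0.1143, 0.0398, 0.1033, 0.1930, 0.3315).
x̄_st = Σ Wₕ·x̄ₕ = 0.2181·486.98 + 0.1143·422.05 + 0.0398·505.07 + 0.1033·401.20 + 0.1930·531.68 + 0.3315·414.59 ≈ 456.0455...
→ 456.05.

456.05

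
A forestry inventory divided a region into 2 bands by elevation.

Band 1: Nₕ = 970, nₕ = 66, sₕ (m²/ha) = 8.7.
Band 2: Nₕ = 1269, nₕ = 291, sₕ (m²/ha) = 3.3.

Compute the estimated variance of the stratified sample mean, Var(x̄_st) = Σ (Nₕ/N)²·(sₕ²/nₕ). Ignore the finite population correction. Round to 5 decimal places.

N = 2239. Term for each stratum: Wₕ²sₕ²/nₕ.
Var(x̄_st) = 0.21524340 + 0.01202126 = 0.22726466 → 0.22726.

0.22726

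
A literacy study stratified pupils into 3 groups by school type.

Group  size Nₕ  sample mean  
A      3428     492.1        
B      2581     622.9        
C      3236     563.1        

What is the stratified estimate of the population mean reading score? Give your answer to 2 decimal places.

553.47

N = 9245; weights Wₕ = Nₕ/N = (0.3708, 0.2792, 0.3500).
x̄_st = Σ Wₕ·x̄ₕ = 0.3708·492.1 + 0.2792·622.9 + 0.3500·563.1 ≈ 553.4684...
→ 553.47.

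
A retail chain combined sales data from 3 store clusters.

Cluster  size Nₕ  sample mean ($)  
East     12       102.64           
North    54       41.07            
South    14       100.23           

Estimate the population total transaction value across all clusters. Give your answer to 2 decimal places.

4852.68

Estimate total by summing Nₕ·x̄ₕ over strata.
12·102.64 + 54·41.07 + 14·100.23 = 1231.68 + 2217.78 + 1403.22 = 4852.68.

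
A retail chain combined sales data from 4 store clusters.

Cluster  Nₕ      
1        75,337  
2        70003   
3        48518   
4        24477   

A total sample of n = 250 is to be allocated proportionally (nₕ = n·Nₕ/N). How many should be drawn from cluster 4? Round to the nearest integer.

28

Share of cluster 4 = 24477/218335 = 0.11211.
Allocate 250 × 0.11211 = 28.027... → 28.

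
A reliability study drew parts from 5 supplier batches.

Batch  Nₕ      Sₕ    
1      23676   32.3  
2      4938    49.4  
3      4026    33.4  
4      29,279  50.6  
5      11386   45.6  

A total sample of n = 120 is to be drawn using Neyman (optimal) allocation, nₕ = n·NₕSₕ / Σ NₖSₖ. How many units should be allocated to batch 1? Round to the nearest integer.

1: NₕSₕ = 23676·32.3 = 764734.8
2: NₕSₕ = 4938·49.4 = 243937.2
3: NₕSₕ = 4026·33.4 = 134468.4
4: NₕSₕ = 29279·50.6 = 1481517.4
5: NₕSₕ = 11386·45.6 = 519201.6
Σ NₕSₕ = 3143859.4.
n_1 = 120·764734.8/3143859.4 = 29.190... → 29.

29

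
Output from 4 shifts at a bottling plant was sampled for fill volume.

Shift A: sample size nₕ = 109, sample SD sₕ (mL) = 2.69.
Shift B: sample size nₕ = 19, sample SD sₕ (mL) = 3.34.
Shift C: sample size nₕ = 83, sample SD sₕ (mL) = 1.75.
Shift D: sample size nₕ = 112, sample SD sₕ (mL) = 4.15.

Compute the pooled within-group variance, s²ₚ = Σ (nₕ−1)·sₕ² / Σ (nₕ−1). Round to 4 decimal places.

Degrees of freedom: 108 + 18 + 82 + 111 = 319.
Σ(nₕ−1)sₕ² = 108·7.2361 + 18·11.1556 + 82·3.0625 + 111·17.2225 = 3145.1221.
s²ₚ = 3145.1221 / 319 = 9.859317... → 9.8593.

9.8593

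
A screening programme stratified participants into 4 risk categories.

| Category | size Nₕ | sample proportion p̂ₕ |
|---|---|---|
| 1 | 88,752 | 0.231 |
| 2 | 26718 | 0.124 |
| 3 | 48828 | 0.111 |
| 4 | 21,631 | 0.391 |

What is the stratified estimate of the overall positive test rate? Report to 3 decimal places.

Wₕ = Nₕ/N with N = 185929: 0.4773, 0.1437, 0.2626, 0.1163.
p̂_st = 0.4773·0.231 + 0.1437·0.124 + 0.2626·0.111 + 0.1163·0.391 ≈ 0.20272... → 0.203.

0.203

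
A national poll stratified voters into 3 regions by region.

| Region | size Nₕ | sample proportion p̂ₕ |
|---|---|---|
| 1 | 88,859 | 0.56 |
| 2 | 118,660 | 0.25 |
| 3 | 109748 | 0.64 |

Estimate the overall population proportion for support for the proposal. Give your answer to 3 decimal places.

Wₕ = Nₕ/N with N = 317267: 0.2801, 0.3740, 0.3459.
p̂_st = 0.2801·0.56 + 0.3740·0.25 + 0.3459·0.64 ≈ 0.47173... → 0.472.

0.472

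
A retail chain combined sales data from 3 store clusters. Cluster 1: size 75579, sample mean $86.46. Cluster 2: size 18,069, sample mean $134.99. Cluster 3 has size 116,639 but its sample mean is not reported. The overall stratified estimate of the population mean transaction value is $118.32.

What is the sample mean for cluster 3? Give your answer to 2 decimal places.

N = 75579 + 18069 + 116639 = 210287.
Overall total = μ·N = 118.32·210287 = 24881157.84.
Subtract the known strata: 75579·86.46 + 18069·134.99 = 8973694.65.
Remaining total for cluster 3: 24881157.84 − 8973694.65 = 15907463.19.
Divide by its size: 15907463.19 / 116639 = 136.3820... → 136.38.

136.38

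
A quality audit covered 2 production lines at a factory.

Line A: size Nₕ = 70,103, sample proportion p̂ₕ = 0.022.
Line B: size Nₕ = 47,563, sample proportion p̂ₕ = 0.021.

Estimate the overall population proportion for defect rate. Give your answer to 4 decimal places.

Wₕ = Nₕ/N with N = 117666: 0.5958, 0.4042.
p̂_st = 0.5958·0.022 + 0.4042·0.021 ≈ 0.021596... → 0.0216.

0.0216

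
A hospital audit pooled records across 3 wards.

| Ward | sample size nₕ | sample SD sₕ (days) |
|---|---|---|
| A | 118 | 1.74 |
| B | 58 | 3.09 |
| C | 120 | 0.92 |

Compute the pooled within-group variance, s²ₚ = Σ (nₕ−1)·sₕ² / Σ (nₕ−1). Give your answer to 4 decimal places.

A: (118−1)·1.74² = 117·3.0276 = 354.2292
B: (58−1)·3.09² = 57·9.5481 = 544.2417
C: (120−1)·0.92² = 119·0.8464 = 100.7216
Numerator = 999.1925; denominator = Σ(nₕ−1) = 293.
s²ₚ = 999.1925/293 = 3.410213... → 3.4102.

3.4102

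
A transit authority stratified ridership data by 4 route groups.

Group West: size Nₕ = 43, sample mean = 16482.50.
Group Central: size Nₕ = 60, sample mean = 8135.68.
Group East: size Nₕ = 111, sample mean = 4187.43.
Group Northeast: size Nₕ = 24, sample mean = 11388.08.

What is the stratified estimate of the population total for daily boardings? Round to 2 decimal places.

1935006.95

West: 43·16482.50 = 708747.5
Central: 60·8135.68 = 488140.8
East: 111·4187.43 = 464804.73
Northeast: 24·11388.08 = 273313.92
τ̂ = Σ Nₕx̄ₕ = 1935006.95.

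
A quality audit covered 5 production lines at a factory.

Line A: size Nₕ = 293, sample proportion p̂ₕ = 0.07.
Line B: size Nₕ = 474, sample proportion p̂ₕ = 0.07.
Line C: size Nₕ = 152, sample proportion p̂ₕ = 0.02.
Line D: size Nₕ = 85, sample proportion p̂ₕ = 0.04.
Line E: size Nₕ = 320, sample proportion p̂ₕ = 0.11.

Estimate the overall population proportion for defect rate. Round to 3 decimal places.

Wₕ = Nₕ/N with N = 1324: 0.2213, 0.3580, 0.1148, 0.0642, 0.2417.
p̂_st = 0.2213·0.07 + 0.3580·0.07 + 0.1148·0.02 + 0.0642·0.04 + 0.2417·0.11 ≈ 0.07200... → 0.072.

0.072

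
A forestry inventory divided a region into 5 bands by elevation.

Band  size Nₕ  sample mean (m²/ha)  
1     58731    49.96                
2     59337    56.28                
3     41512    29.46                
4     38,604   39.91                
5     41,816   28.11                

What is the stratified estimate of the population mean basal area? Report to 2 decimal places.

N = 240000; weights Wₕ = Nₕ/N = (0.2447, 0.2472, 0.1730, 0.1609, 0.1742).
x̄_st = Σ Wₕ·x̄ₕ = 0.2447·49.96 + 0.2472·56.28 + 0.1730·29.46 + 0.1609·39.91 + 0.1742·28.11 ≈ 42.5532...
→ 42.55.

42.55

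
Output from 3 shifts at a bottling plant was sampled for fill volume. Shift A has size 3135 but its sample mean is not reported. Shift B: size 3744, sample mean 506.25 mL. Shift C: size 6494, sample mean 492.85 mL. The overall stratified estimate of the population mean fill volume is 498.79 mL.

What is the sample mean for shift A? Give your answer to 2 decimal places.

Σ Nₕx̄ₕ = N·μ, so 3135·x̄_A = 13373·498.79 − (3744·506.25 + 6494·492.85).
= 6670318.67 − 5095967.9 = 1574350.77.
x̄_A = 1574350.77 / 3135 = 502.1853... → 502.19.

502.19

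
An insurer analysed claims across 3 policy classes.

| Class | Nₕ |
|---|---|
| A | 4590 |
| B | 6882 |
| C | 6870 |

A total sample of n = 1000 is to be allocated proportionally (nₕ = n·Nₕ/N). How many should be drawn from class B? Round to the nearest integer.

N = 4590 + 6882 + 6870 = 18342.
n_B = 1000·6882/18342 = 375.204... → 375.

375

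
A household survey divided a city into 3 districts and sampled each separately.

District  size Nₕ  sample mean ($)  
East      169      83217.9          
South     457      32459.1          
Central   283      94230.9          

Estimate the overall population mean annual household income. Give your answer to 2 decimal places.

N = 169 + 457 + 283 = 909.
Weight each subgroup mean by Nₕ/N and sum.
Σ Nₕx̄ₕ = 169·83217.9 + 457·32459.1 + 283·94230.9 = 14063825.1 + 14833808.7 + 26667344.7 = 55564978.5.
Divide by N: 55564978.5 / 909 = 61127.5891... → 61127.59.

61127.59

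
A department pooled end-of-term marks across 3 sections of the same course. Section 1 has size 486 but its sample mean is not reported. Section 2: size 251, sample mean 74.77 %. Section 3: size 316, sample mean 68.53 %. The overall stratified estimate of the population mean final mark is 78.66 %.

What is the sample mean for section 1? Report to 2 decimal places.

87.26

Σ Nₕx̄ₕ = N·μ, so 486·x̄_1 = 1053·78.66 − (251·74.77 + 316·68.53).
= 82828.98 − 40422.75 = 42406.23.
x̄_1 = 42406.23 / 486 = 87.2556... → 87.26.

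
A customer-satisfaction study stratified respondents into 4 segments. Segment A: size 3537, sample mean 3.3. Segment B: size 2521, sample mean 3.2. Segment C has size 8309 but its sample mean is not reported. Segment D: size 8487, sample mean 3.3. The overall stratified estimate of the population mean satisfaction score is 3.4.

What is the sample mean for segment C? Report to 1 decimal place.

Σ Nₕx̄ₕ = N·μ, so 8309·x̄_C = 22854·3.4 − (3537·3.3 + 2521·3.2 + 8487·3.3).
= 77703.6 − 47746.4 = 29957.2.
x̄_C = 29957.2 / 8309 = 3.605... → 3.6.

3.6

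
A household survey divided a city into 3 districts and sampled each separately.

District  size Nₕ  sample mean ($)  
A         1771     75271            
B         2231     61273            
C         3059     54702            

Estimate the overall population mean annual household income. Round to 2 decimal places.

61937.18

N = 7061; weights Wₕ = Nₕ/N = (0.2508, 0.3160, 0.4332).
x̄_st = Σ Wₕ·x̄ₕ = 0.2508·75271 + 0.3160·61273 + 0.4332·54702 ≈ 61937.1792...
→ 61937.18.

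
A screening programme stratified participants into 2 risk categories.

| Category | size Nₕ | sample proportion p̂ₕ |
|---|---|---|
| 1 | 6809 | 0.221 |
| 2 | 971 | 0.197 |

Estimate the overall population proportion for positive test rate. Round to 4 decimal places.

N = 6809 + 971 = 7780.
Overall proportion = Σ (Nₕ/N)·p̂ₕ.
Σ Nₕp̂ₕ = 1504.789 + 191.287 = 1696.076.
1696.076 / 7780 = 0.218005... → 0.2180.

0.2180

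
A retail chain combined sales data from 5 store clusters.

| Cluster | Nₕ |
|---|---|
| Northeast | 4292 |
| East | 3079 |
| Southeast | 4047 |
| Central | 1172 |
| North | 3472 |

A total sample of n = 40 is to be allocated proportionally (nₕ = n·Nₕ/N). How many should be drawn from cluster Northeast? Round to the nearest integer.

Share of cluster Northeast = 4292/16062 = 0.26721.
Allocate 40 × 0.26721 = 10.689... → 11.

11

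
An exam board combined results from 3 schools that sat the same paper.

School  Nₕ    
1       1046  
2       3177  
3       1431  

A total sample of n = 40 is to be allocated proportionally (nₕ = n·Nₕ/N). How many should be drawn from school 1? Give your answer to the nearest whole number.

N = 1046 + 3177 + 1431 = 5654.
n_1 = 40·1046/5654 = 7.400... → 7.

7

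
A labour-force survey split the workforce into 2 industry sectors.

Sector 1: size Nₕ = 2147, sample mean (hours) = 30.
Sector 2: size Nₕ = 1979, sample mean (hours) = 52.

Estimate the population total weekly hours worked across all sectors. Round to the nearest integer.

1: 2147·30 = 64410
2: 1979·52 = 102908
τ̂ = Σ Nₕx̄ₕ = 167318.

167318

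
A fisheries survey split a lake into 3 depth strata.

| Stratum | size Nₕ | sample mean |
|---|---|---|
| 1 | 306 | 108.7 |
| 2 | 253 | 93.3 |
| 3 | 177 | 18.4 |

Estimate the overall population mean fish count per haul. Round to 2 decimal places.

N = 306 + 253 + 177 = 736.
Weight each subgroup mean by Nₕ/N and sum.
Σ Nₕx̄ₕ = 306·108.7 + 253·93.3 + 177·18.4 = 33262.2 + 23604.9 + 3256.8 = 60123.9.
Divide by N: 60123.9 / 736 = 81.6901... → 81.69.

81.69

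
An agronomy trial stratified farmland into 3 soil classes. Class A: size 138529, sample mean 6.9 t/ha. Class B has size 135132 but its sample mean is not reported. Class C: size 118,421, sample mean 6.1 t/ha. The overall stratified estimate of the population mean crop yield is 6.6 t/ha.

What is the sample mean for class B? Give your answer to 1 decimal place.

Σ Nₕx̄ₕ = N·μ, so 135132·x̄_B = 392082·6.6 − (138529·6.9 + 118421·6.1).
= 2587741.2 − 1678218.2 = 909523.
x̄_B = 909523 / 135132 = 6.731... → 6.7.

6.7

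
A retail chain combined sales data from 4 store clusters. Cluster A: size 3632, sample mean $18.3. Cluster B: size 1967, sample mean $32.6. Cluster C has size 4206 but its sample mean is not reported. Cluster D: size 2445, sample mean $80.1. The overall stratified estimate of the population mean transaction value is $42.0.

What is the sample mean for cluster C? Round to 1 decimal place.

N = 3632 + 1967 + 4206 + 2445 = 12250.
Overall total = μ·N = 42.0·12250 = 514500.
Subtract the known strata: 3632·18.3 + 1967·32.6 + 2445·80.1 = 326434.3.
Remaining total for cluster C: 514500 − 326434.3 = 188065.7.
Divide by its size: 188065.7 / 4206 = 44.714... → 44.7.

44.7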